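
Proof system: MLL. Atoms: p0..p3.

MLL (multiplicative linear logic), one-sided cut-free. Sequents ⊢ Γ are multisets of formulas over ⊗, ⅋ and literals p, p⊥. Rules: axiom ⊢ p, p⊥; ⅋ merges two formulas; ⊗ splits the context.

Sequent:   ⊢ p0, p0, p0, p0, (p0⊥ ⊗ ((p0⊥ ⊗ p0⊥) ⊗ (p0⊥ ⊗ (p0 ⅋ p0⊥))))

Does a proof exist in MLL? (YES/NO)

Derivation trace:
[⊗]  ⊢ p0, p0, p0, p0, (p0⊥ ⊗ ((p0⊥ ⊗ p0⊥) ⊗ (p0⊥ ⊗ (p0 ⅋ p0⊥))))
  [Ax]  ⊢ p0, p0⊥
  [⊗]  ⊢ p0, p0, p0, ((p0⊥ ⊗ p0⊥) ⊗ (p0⊥ ⊗ (p0 ⅋ p0⊥)))
    [⊗]  ⊢ p0, p0, (p0⊥ ⊗ p0⊥)
      [Ax]  ⊢ p0, p0⊥
      [Ax]  ⊢ p0, p0⊥
    [⊗]  ⊢ p0, (p0⊥ ⊗ (p0 ⅋ p0⊥))
      [Ax]  ⊢ p0, p0⊥
      [⅋]  ⊢ (p0 ⅋ p0⊥)
        [Ax]  ⊢ p0, p0⊥

Result: YES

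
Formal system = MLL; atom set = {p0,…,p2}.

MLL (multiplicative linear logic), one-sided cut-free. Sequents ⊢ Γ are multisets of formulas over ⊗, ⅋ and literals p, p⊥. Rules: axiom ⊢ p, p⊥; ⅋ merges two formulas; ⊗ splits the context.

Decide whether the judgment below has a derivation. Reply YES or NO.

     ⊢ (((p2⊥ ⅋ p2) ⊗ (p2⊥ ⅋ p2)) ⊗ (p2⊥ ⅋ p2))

Derivation (root first):
[⊗]  ⊢ (((p2⊥ ⅋ p2) ⊗ (p2⊥ ⅋ p2)) ⊗ (p2⊥ ⅋ p2))
  [⊗]  ⊢ ((p2⊥ ⅋ p2) ⊗ (p2⊥ ⅋ p2))
    [⅋]  ⊢ (p2⊥ ⅋ p2)
      [Ax]  ⊢ p2, p2⊥
    [⅋]  ⊢ (p2⊥ ⅋ p2)
      [Ax]  ⊢ p2, p2⊥
  [⅋]  ⊢ (p2⊥ ⅋ p2)
    [Ax]  ⊢ p2, p2⊥

Result: YES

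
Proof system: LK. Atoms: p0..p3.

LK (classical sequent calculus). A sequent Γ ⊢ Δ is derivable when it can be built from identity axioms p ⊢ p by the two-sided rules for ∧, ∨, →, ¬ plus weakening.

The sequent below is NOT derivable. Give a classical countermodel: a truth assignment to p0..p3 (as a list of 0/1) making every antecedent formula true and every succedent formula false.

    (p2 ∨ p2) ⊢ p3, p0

Enumerate valuations to refute Γ ⊢ Δ:
  v=0000: Γ:[(p2 ∨ p2)=F] Δ:[p3=F, p0=F] refutes=False
  v=0001: Γ:[(p2 ∨ p2)=F] Δ:[p3=T, p0=F] refutes=False
  v=0010: Γ:[(p2 ∨ p2)=T] Δ:[p3=F, p0=F] refutes=True  ← countermodel

Result: [0, 0, 1, 0]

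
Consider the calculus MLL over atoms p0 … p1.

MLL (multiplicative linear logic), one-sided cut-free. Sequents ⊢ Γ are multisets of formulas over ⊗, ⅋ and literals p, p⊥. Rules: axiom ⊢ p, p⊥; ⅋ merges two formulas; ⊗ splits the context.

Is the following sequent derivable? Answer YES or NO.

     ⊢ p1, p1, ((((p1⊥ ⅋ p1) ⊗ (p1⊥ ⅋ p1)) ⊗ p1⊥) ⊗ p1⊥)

Derivation (root first):
[⊗]  ⊢ p1, p1, ((((p1⊥ ⅋ p1) ⊗ (p1⊥ ⅋ p1)) ⊗ p1⊥) ⊗ p1⊥)
  [⊗]  ⊢ p1, (((p1⊥ ⅋ p1) ⊗ (p1⊥ ⅋ p1)) ⊗ p1⊥)
    [⊗]  ⊢ ((p1⊥ ⅋ p1) ⊗ (p1⊥ ⅋ p1))
      [⅋]  ⊢ (p1⊥ ⅋ p1)
        [Ax]  ⊢ p1, p1⊥
      [⅋]  ⊢ (p1⊥ ⅋ p1)
        [Ax]  ⊢ p1, p1⊥
    [Ax]  ⊢ p1, p1⊥
  [Ax]  ⊢ p1, p1⊥

Result: YES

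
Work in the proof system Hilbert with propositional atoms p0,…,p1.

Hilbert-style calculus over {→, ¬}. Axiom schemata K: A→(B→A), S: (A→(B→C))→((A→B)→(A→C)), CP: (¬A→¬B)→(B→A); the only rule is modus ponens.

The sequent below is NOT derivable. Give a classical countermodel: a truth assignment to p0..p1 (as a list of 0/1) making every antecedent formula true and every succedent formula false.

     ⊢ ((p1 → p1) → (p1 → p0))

Truth-table refutation:
  v=00: Γ:[] Δ:[((p1 → p1) → (p1 → p0))=T] refutes=False
  v=01: Γ:[] Δ:[((p1 → p1) → (p1 → p0))=F] refutes=True  ← countermodel

Result: [0, 1]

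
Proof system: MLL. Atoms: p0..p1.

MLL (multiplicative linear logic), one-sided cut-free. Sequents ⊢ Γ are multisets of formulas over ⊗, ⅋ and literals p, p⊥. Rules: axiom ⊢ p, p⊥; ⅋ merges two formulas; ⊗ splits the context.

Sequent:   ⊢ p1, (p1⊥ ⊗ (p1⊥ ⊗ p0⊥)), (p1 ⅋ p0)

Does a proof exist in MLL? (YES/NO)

Proof tree:
[⅋]  ⊢ p1, (p1⊥ ⊗ (p1⊥ ⊗ p0⊥)), (p1 ⅋ p0)
  [⊗]  ⊢ p1, p1, p0, (p1⊥ ⊗ (p1⊥ ⊗ p0⊥))
    [Ax]  ⊢ p1, p1⊥
    [⊗]  ⊢ p1, p0, (p1⊥ ⊗ p0⊥)
      [Ax]  ⊢ p1, p1⊥
      [Ax]  ⊢ p0, p0⊥

Result: YES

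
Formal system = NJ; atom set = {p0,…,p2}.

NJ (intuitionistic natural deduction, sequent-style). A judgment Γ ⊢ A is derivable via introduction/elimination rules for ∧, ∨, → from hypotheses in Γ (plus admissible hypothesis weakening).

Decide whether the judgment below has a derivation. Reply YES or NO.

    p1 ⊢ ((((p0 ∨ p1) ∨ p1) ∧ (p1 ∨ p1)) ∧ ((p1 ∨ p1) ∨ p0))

Derivation (root first):
[∧I] p1 ⊢ ((((p0 ∨ p1) ∨ p1) ∧ (p1 ∨ p1)) ∧ ((p1 ∨ p1) ∨ p0))
  [∧I] p1 ⊢ (((p0 ∨ p1) ∨ p1) ∧ (p1 ∨ p1))
    [∨I₁] p1 ⊢ ((p0 ∨ p1) ∨ p1)
      [∨I₂] p1 ⊢ (p0 ∨ p1)
        [Ax] p1 ⊢ p1
    [∨I₂] p1 ⊢ (p1 ∨ p1)
      [Ax] p1 ⊢ p1
  [∨I₁] p1 ⊢ ((p1 ∨ p1) ∨ p0)
    [∨I₂] p1 ⊢ (p1 ∨ p1)
      [Ax] p1 ⊢ p1

Result: YES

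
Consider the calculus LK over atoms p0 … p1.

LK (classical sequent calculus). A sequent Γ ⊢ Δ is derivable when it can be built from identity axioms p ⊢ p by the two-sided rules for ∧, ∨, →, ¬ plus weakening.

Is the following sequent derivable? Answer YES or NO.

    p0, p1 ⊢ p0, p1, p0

Proof tree:
[WL] p0, p1 ⊢ p0, p1, p0
  [WR] p0 ⊢ p0, p1, p0
    [WR] p0 ⊢ p0, p1
      [Ax] p0 ⊢ p0

Result: YES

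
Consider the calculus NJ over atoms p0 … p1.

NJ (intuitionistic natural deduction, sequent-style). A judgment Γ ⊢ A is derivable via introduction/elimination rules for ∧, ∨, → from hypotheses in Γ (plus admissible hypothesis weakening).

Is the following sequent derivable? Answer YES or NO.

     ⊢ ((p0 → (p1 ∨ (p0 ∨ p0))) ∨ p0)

Derivation trace:
[∨I₁]  ⊢ ((p0 → (p1 ∨ (p0 ∨ p0))) ∨ p0)
  [→I]  ⊢ (p0 → (p1 ∨ (p0 ∨ p0)))
    [∨I₂] p0 ⊢ (p1 ∨ (p0 ∨ p0))
      [∨I₂] p0 ⊢ (p0 ∨ p0)
        [Ax] p0 ⊢ p0

Result: YES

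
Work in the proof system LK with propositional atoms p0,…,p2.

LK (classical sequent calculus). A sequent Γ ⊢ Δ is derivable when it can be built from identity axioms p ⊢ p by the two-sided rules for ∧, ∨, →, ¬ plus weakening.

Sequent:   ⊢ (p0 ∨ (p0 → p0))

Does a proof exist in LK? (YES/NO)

Derivation (root first):
[∨R]  ⊢ (p0 ∨ (p0 → p0))
  [→R]  ⊢ p0, (p0 → p0)
    [WR] p0 ⊢ p0, p0
      [Ax] p0 ⊢ p0

Result: YES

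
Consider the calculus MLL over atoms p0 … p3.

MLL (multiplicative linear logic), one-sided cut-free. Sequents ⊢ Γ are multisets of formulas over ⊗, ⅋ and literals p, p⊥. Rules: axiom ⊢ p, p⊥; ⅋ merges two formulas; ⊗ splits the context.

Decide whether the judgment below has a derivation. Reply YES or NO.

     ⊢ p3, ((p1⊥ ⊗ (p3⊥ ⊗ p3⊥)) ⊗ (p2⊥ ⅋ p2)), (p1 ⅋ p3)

Proof tree:
[⅋]  ⊢ p3, ((p1⊥ ⊗ (p3⊥ ⊗ p3⊥)) ⊗ (p2⊥ ⅋ p2)), (p1 ⅋ p3)
  [⊗]  ⊢ p1, p3, p3, ((p1⊥ ⊗ (p3⊥ ⊗ p3⊥)) ⊗ (p2⊥ ⅋ p2))
    [⊗]  ⊢ p1, p3, p3, (p1⊥ ⊗ (p3⊥ ⊗ p3⊥))
      [Ax]  ⊢ p1, p1⊥
      [⊗]  ⊢ p3, p3, (p3⊥ ⊗ p3⊥)
        [Ax]  ⊢ p3, p3⊥
        [Ax]  ⊢ p3, p3⊥
    [⅋]  ⊢ (p2⊥ ⅋ p2)
      [Ax]  ⊢ p2, p2⊥

Result: YES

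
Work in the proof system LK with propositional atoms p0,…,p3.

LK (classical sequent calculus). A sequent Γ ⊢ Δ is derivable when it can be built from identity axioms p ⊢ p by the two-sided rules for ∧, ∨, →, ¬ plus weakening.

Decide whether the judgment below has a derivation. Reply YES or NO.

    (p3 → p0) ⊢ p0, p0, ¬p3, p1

Derivation (root first):
[WR] (p3 → p0) ⊢ p0, p0, ¬p3, p1
  [¬R] (p3 → p0) ⊢ p0, p0, ¬p3
    [WR] p3, (p3 → p0) ⊢ p0, p0
      [→L] p3, (p3 → p0) ⊢ p0
        [Ax] p3 ⊢ p3
        [Ax] p0 ⊢ p0

Result: YES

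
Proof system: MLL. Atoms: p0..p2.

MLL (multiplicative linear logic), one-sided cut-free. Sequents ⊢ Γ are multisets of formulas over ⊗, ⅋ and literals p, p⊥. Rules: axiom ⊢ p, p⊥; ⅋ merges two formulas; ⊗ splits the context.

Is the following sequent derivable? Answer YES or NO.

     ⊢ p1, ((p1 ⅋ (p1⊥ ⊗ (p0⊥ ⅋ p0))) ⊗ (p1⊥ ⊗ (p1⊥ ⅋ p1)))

Derivation trace:
[⊗]  ⊢ p1, ((p1 ⅋ (p1⊥ ⊗ (p0⊥ ⅋ p0))) ⊗ (p1⊥ ⊗ (p1⊥ ⅋ p1)))
  [⅋]  ⊢ (p1 ⅋ (p1⊥ ⊗ (p0⊥ ⅋ p0)))
    [⊗]  ⊢ p1, (p1⊥ ⊗ (p0⊥ ⅋ p0))
      [Ax]  ⊢ p1, p1⊥
      [⅋]  ⊢ (p0⊥ ⅋ p0)
        [Ax]  ⊢ p0, p0⊥
  [⊗]  ⊢ p1, (p1⊥ ⊗ (p1⊥ ⅋ p1))
    [Ax]  ⊢ p1, p1⊥
    [⅋]  ⊢ (p1⊥ ⅋ p1)
      [Ax]  ⊢ p1, p1⊥

Result: YES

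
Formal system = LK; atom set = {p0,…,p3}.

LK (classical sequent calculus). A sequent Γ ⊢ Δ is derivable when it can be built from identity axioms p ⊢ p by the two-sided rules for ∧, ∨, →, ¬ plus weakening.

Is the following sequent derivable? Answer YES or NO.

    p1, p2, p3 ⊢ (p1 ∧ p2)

Proof tree:
[∧R] p1, p2, p3 ⊢ (p1 ∧ p2)
  [Ax] p1 ⊢ p1
  [WL] p2, p3 ⊢ p2
    [Ax] p2 ⊢ p2

Result: YES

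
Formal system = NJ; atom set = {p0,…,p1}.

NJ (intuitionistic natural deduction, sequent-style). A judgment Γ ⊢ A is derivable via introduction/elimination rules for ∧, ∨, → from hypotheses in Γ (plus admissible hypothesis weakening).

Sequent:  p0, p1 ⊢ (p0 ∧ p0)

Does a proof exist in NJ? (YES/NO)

Proof tree:
[Wk] p0, p1 ⊢ (p0 ∧ p0)
  [∧I] p0 ⊢ (p0 ∧ p0)
    [Ax] p0 ⊢ p0
    [Ax] p0 ⊢ p0

Result: YES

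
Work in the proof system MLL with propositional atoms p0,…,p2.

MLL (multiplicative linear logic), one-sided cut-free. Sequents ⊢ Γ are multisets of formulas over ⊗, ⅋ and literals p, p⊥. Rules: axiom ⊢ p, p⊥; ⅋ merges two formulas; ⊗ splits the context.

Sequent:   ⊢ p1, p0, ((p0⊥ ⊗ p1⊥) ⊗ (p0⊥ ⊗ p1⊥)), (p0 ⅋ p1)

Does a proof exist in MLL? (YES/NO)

Proof tree:
[⅋]  ⊢ p1, p0, ((p0⊥ ⊗ p1⊥) ⊗ (p0⊥ ⊗ p1⊥)), (p0 ⅋ p1)
  [⊗]  ⊢ p0, p1, p0, p1, ((p0⊥ ⊗ p1⊥) ⊗ (p0⊥ ⊗ p1⊥))
    [⊗]  ⊢ p0, p1, (p0⊥ ⊗ p1⊥)
      [Ax]  ⊢ p0, p0⊥
      [Ax]  ⊢ p1, p1⊥
    [⊗]  ⊢ p0, p1, (p0⊥ ⊗ p1⊥)
      [Ax]  ⊢ p0, p0⊥
      [Ax]  ⊢ p1, p1⊥

Result: YES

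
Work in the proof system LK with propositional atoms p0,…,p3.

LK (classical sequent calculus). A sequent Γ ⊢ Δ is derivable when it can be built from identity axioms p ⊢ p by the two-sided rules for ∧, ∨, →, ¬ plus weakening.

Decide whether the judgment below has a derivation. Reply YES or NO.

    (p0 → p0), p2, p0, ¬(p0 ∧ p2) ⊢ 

Proof tree:
[¬L] (p0 → p0), p2, p0, ¬(p0 ∧ p2) ⊢ 
  [∧R] (p0 → p0), p2, p0 ⊢ (p0 ∧ p2)
    [→L] p0, (p0 → p0) ⊢ p0
      [Ax] p0 ⊢ p0
      [Ax] p0 ⊢ p0
    [Ax] p2 ⊢ p2

Result: YES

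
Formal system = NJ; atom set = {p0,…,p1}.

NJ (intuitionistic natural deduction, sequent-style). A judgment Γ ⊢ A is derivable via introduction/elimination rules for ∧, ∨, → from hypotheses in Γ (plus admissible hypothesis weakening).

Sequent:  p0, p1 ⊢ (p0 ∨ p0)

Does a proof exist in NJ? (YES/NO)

Derivation trace:
[Wk] p0, p1 ⊢ (p0 ∨ p0)
  [∨I₂] p0 ⊢ (p0 ∨ p0)
    [Ax] p0 ⊢ p0

Result: YES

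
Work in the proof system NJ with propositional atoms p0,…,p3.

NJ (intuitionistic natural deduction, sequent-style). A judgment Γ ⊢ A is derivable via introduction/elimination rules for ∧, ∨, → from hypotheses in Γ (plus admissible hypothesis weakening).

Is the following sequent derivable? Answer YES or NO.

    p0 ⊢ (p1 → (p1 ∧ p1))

Derivation (root first):
[→I] p0 ⊢ (p1 → (p1 ∧ p1))
  [Wk] p1, p0 ⊢ (p1 ∧ p1)
    [∧I] p1 ⊢ (p1 ∧ p1)
      [Ax] p1 ⊢ p1
      [Ax] p1 ⊢ p1

Result: YES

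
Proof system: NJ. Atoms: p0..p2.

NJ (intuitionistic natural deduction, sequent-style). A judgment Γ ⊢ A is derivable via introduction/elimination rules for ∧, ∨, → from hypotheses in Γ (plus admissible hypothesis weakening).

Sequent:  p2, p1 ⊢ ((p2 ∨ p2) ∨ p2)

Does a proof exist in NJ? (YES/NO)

Derivation (root first):
[Wk] p2, p1 ⊢ ((p2 ∨ p2) ∨ p2)
  [∨I₁] p2 ⊢ ((p2 ∨ p2) ∨ p2)
    [∨I₁] p2 ⊢ (p2 ∨ p2)
      [Ax] p2 ⊢ p2

Result: YES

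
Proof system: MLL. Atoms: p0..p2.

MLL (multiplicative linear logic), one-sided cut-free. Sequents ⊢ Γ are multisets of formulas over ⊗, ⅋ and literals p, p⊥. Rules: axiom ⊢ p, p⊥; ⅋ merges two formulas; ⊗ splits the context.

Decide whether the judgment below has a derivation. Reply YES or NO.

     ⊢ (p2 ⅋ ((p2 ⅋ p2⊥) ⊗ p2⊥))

Proof tree:
[⅋]  ⊢ (p2 ⅋ ((p2 ⅋ p2⊥) ⊗ p2⊥))
  [⊗]  ⊢ p2, ((p2 ⅋ p2⊥) ⊗ p2⊥)
    [⅋]  ⊢ (p2 ⅋ p2⊥)
      [Ax]  ⊢ p2, p2⊥
    [Ax]  ⊢ p2, p2⊥

Result: YES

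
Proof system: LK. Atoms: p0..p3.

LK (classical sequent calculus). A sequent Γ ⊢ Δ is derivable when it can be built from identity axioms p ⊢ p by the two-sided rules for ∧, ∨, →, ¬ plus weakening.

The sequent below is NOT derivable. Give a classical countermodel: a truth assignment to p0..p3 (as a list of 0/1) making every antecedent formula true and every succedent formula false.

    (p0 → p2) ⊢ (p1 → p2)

Enumerate valuations to refute Γ ⊢ Δ:
  v=0000: Γ:[(p0 → p2)=T] Δ:[(p1 → p2)=T] refutes=False
  v=0001: Γ:[(p0 → p2)=T] Δ:[(p1 → p2)=T] refutes=False
  v=0010: Γ:[(p0 → p2)=T] Δ:[(p1 → p2)=T] refutes=False
  v=0011: Γ:[(p0 → p2)=T] Δ:[(p1 → p2)=T] refutes=False
  v=0100: Γ:[(p0 → p2)=T] Δ:[(p1 → p2)=F] refutes=True  ← countermodel

Result: [0, 1, 0, 0]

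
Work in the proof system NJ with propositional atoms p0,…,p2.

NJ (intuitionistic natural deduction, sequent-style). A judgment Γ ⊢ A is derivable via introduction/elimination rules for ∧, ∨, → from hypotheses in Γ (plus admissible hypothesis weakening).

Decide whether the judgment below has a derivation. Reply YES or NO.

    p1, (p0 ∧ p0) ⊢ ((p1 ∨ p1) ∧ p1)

Derivation trace:
[Wk] p1, (p0 ∧ p0) ⊢ ((p1 ∨ p1) ∧ p1)
  [∧I] p1 ⊢ ((p1 ∨ p1) ∧ p1)
    [∨I₁] p1 ⊢ (p1 ∨ p1)
      [Ax] p1 ⊢ p1
    [Ax] p1 ⊢ p1

Result: YES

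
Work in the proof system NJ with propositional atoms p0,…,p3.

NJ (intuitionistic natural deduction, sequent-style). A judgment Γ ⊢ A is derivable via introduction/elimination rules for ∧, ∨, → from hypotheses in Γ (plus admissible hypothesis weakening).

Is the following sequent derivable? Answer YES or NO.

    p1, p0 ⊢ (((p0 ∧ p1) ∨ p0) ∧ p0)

Derivation (root first):
[∧I] p1, p0 ⊢ (((p0 ∧ p1) ∨ p0) ∧ p0)
  [∨I₁] p1, p0 ⊢ ((p0 ∧ p1) ∨ p0)
    [∧I] p1, p0 ⊢ (p0 ∧ p1)
      [Ax] p0 ⊢ p0
      [Ax] p1 ⊢ p1
  [Ax] p0 ⊢ p0

Result: YES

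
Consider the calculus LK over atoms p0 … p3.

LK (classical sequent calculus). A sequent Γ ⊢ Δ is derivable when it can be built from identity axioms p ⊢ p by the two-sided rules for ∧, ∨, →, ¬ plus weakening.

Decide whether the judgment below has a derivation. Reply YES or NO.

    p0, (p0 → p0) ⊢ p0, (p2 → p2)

Derivation (root first):
[→R] p0, (p0 → p0) ⊢ p0, (p2 → p2)
  [WR] p0, (p0 → p0), p2 ⊢ p0, p2
    [WL] p0, (p0 → p0), p2 ⊢ p0
      [→L] p0, (p0 → p0) ⊢ p0
        [Ax] p0 ⊢ p0
        [Ax] p0 ⊢ p0

Result: YES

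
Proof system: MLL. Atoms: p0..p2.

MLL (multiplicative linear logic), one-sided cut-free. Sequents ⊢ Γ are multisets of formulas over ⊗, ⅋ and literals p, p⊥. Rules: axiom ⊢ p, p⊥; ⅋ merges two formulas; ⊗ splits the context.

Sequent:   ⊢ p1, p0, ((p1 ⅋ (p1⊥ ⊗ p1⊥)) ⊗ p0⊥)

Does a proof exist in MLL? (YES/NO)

Derivation (root first):
[⊗]  ⊢ p1, p0, ((p1 ⅋ (p1⊥ ⊗ p1⊥)) ⊗ p0⊥)
  [⅋]  ⊢ p1, (p1 ⅋ (p1⊥ ⊗ p1⊥))
    [⊗]  ⊢ p1, p1, (p1⊥ ⊗ p1⊥)
      [Ax]  ⊢ p1, p1⊥
      [Ax]  ⊢ p1, p1⊥
  [Ax]  ⊢ p0, p0⊥

Result: YES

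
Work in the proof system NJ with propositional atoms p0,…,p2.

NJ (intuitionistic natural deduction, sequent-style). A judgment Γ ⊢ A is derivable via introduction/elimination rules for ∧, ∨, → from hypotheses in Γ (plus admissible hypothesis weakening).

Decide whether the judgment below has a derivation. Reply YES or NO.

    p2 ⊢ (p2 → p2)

Derivation trace:
[→I] p2 ⊢ (p2 → p2)
  [Wk] p2, p2 ⊢ p2
    [Ax] p2 ⊢ p2

Result: YES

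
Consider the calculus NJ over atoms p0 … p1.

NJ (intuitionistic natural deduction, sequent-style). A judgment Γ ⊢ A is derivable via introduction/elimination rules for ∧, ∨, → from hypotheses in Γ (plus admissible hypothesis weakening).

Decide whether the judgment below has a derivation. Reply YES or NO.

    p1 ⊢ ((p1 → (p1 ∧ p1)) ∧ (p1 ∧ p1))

Derivation (root first):
[∧I] p1 ⊢ ((p1 → (p1 ∧ p1)) ∧ (p1 ∧ p1))
  [→I]  ⊢ (p1 → (p1 ∧ p1))
    [∧I] p1 ⊢ (p1 ∧ p1)
      [Ax] p1 ⊢ p1
      [Ax] p1 ⊢ p1
  [∧I] p1 ⊢ (p1 ∧ p1)
    [Ax] p1 ⊢ p1
    [Ax] p1 ⊢ p1

Result: YES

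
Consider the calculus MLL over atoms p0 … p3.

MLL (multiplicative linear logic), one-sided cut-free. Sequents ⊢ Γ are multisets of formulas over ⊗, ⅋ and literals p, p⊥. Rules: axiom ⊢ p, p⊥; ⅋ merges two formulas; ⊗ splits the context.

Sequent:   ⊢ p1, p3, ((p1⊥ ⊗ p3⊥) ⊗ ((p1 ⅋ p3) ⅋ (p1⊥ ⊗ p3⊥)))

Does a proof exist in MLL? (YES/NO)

Derivation (root first):
[⊗]  ⊢ p1, p3, ((p1⊥ ⊗ p3⊥) ⊗ ((p1 ⅋ p3) ⅋ (p1⊥ ⊗ p3⊥)))
  [⊗]  ⊢ p1, p3, (p1⊥ ⊗ p3⊥)
    [Ax]  ⊢ p1, p1⊥
    [Ax]  ⊢ p3, p3⊥
  [⅋]  ⊢ ((p1 ⅋ p3) ⅋ (p1⊥ ⊗ p3⊥))
    [⅋]  ⊢ (p1⊥ ⊗ p3⊥), (p1 ⅋ p3)
      [⊗]  ⊢ p1, p3, (p1⊥ ⊗ p3⊥)
        [Ax]  ⊢ p1, p1⊥
        [Ax]  ⊢ p3, p3⊥

Result: YES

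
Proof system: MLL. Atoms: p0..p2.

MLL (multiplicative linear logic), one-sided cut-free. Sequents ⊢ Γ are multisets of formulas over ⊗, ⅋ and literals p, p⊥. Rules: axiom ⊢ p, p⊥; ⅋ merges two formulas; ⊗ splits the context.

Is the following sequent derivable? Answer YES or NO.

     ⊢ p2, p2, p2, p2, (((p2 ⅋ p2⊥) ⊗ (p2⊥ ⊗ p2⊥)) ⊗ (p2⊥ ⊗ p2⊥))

Derivation trace:
[⊗]  ⊢ p2, p2, p2, p2, (((p2 ⅋ p2⊥) ⊗ (p2⊥ ⊗ p2⊥)) ⊗ (p2⊥ ⊗ p2⊥))
  [⊗]  ⊢ p2, p2, ((p2 ⅋ p2⊥) ⊗ (p2⊥ ⊗ p2⊥))
    [⅋]  ⊢ (p2 ⅋ p2⊥)
      [Ax]  ⊢ p2, p2⊥
    [⊗]  ⊢ p2, p2, (p2⊥ ⊗ p2⊥)
      [Ax]  ⊢ p2, p2⊥
      [Ax]  ⊢ p2, p2⊥
  [⊗]  ⊢ p2, p2, (p2⊥ ⊗ p2⊥)
    [Ax]  ⊢ p2, p2⊥
    [Ax]  ⊢ p2, p2⊥

Result: YES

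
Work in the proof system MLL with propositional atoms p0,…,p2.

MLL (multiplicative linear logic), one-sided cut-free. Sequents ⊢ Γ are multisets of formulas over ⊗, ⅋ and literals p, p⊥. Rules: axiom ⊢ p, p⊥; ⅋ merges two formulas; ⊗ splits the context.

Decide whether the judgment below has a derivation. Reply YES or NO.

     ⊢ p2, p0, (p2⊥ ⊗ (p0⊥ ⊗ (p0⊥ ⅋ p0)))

Derivation trace:
[⊗]  ⊢ p2, p0, (p2⊥ ⊗ (p0⊥ ⊗ (p0⊥ ⅋ p0)))
  [Ax]  ⊢ p2, p2⊥
  [⊗]  ⊢ p0, (p0⊥ ⊗ (p0⊥ ⅋ p0))
    [Ax]  ⊢ p0, p0⊥
    [⅋]  ⊢ (p0⊥ ⅋ p0)
      [Ax]  ⊢ p0, p0⊥

Result: YES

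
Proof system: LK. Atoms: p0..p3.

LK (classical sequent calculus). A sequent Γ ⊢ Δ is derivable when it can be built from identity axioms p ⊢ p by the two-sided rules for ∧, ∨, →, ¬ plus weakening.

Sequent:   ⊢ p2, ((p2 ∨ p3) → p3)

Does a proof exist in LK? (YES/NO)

Derivation trace:
[→R]  ⊢ p2, ((p2 ∨ p3) → p3)
  [∨L] (p2 ∨ p3) ⊢ p2, p3
    [Ax] p2 ⊢ p2
    [Ax] p3 ⊢ p3

Result: YES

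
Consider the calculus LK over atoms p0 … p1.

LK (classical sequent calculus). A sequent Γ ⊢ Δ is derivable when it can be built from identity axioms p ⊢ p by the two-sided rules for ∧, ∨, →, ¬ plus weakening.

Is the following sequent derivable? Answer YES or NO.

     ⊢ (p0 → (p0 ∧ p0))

Derivation trace:
[→R]  ⊢ (p0 → (p0 ∧ p0))
  [∧R] p0 ⊢ (p0 ∧ p0)
    [Ax] p0 ⊢ p0
    [Ax] p0 ⊢ p0

Result: YES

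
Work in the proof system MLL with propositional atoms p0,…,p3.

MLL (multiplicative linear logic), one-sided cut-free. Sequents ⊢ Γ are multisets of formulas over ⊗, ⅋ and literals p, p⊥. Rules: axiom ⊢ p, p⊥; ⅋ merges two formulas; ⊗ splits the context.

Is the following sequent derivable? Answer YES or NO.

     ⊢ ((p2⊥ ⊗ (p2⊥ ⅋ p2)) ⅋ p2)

Derivation (root first):
[⅋]  ⊢ ((p2⊥ ⊗ (p2⊥ ⅋ p2)) ⅋ p2)
  [⊗]  ⊢ p2, (p2⊥ ⊗ (p2⊥ ⅋ p2))
    [Ax]  ⊢ p2, p2⊥
    [⅋]  ⊢ (p2⊥ ⅋ p2)
      [Ax]  ⊢ p2, p2⊥

Result: YES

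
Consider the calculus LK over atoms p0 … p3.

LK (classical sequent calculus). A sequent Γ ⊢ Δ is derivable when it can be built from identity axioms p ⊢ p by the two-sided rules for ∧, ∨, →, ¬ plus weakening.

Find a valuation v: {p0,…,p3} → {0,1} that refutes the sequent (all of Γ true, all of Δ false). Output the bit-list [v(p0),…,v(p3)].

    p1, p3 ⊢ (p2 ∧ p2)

Search for a countermodel by truth-table:
  v=0000: Γ:[p1=F, p3=F] Δ:[(p2 ∧ p2)=F] refutes=False
  v=0001: Γ:[p1=F, p3=T] Δ:[(p2 ∧ p2)=F] refutes=False
  v=0010: Γ:[p1=F, p3=F] Δ:[(p2 ∧ p2)=T] refutes=False
  v=0011: Γ:[p1=F, p3=T] Δ:[(p2 ∧ p2)=T] refutes=False
  v=0100: Γ:[p1=T, p3=F] Δ:[(p2 ∧ p2)=F] refutes=False
  v=0101: Γ:[p1=T, p3=T] Δ:[(p2 ∧ p2)=F] refutes=True  ← countermodel

Result: [0, 1, 0, 1]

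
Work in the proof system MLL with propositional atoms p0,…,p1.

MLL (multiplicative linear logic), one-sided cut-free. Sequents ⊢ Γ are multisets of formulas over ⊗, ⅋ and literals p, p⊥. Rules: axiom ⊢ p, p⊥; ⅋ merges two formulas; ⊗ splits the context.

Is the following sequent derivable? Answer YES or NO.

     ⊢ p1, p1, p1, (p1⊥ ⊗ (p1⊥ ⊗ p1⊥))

Derivation (root first):
[⊗]  ⊢ p1, p1, p1, (p1⊥ ⊗ (p1⊥ ⊗ p1⊥))
  [Ax]  ⊢ p1, p1⊥
  [⊗]  ⊢ p1, p1, (p1⊥ ⊗ p1⊥)
    [Ax]  ⊢ p1, p1⊥
    [Ax]  ⊢ p1, p1⊥

Result: YES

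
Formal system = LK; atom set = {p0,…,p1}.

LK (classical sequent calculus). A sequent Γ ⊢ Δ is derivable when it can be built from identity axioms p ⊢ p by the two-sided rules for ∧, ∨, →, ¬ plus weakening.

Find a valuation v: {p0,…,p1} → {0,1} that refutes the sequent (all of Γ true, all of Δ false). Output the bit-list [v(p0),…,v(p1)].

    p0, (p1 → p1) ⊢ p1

Enumerate valuations to refute Γ ⊢ Δ:
  v=00: Γ:[p0=F, (p1 → p1)=T] Δ:[p1=F] refutes=False
  v=01: Γ:[p0=F, (p1 → p1)=T] Δ:[p1=T] refutes=False
  v=10: Γ:[p0=T, (p1 → p1)=T] Δ:[p1=F] refutes=True  ← countermodel

Result: [1, 0]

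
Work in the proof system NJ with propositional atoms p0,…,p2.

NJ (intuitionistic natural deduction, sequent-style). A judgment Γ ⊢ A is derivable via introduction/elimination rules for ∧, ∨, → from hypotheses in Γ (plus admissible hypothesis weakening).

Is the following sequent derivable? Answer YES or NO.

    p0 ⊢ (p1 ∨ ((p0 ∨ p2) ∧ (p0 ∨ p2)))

Derivation trace:
[∨I₂] p0 ⊢ (p1 ∨ ((p0 ∨ p2) ∧ (p0 ∨ p2)))
  [∧I] p0 ⊢ ((p0 ∨ p2) ∧ (p0 ∨ p2))
    [∨I₁] p0 ⊢ (p0 ∨ p2)
      [Ax] p0 ⊢ p0
    [∨I₁] p0 ⊢ (p0 ∨ p2)
      [Ax] p0 ⊢ p0

Result: YES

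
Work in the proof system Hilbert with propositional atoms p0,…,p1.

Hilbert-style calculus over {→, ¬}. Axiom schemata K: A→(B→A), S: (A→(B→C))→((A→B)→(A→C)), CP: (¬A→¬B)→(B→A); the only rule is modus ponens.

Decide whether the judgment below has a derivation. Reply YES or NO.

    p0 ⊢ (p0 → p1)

Truth-table refutation:
  v=00: Γ:[p0=F] Δ:[(p0 → p1)=T] refutes=False
  v=01: Γ:[p0=F] Δ:[(p0 → p1)=T] refutes=False
  v=10: Γ:[p0=T] Δ:[(p0 → p1)=F] refutes=True  ← countermodel

Result: NO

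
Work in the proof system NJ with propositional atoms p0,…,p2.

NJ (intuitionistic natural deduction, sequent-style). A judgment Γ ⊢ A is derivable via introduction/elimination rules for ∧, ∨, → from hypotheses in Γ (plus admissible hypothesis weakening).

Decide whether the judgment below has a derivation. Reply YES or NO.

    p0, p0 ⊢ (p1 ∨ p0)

Proof tree:
[∨I₂] p0, p0 ⊢ (p1 ∨ p0)
  [Wk] p0, p0 ⊢ p0
    [Ax] p0 ⊢ p0

Result: YES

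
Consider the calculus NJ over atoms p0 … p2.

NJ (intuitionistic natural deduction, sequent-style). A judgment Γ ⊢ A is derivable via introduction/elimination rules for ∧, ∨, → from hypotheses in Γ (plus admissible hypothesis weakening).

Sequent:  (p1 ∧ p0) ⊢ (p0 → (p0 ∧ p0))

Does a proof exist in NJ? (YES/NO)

Derivation trace:
[→I] (p1 ∧ p0) ⊢ (p0 → (p0 ∧ p0))
  [∧I] (p1 ∧ p0), p0 ⊢ (p0 ∧ p0)
    [Ax] p0 ⊢ p0
    [Wk] p0, (p1 ∧ p0) ⊢ p0
      [Ax] p0 ⊢ p0

Result: YES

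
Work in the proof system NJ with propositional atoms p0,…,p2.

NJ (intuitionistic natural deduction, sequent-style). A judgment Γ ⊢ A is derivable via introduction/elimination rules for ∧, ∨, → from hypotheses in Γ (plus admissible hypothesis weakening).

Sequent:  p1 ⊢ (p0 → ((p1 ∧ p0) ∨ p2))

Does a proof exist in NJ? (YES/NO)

Derivation (root first):
[→I] p1 ⊢ (p0 → ((p1 ∧ p0) ∨ p2))
  [∨I₁] p1, p0 ⊢ ((p1 ∧ p0) ∨ p2)
    [∧I] p1, p0 ⊢ (p1 ∧ p0)
      [Ax] p1 ⊢ p1
      [Ax] p0 ⊢ p0

Result: YES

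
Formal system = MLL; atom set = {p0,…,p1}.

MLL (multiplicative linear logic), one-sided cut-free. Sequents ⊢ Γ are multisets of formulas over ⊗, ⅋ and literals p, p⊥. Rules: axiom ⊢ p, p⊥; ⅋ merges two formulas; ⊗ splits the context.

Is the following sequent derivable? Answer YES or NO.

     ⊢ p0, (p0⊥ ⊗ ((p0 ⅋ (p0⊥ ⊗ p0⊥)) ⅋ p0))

Proof tree:
[⊗]  ⊢ p0, (p0⊥ ⊗ ((p0 ⅋ (p0⊥ ⊗ p0⊥)) ⅋ p0))
  [Ax]  ⊢ p0, p0⊥
  [⅋]  ⊢ ((p0 ⅋ (p0⊥ ⊗ p0⊥)) ⅋ p0)
    [⅋]  ⊢ p0, (p0 ⅋ (p0⊥ ⊗ p0⊥))
      [⊗]  ⊢ p0, p0, (p0⊥ ⊗ p0⊥)
        [Ax]  ⊢ p0, p0⊥
        [Ax]  ⊢ p0, p0⊥

Result: YES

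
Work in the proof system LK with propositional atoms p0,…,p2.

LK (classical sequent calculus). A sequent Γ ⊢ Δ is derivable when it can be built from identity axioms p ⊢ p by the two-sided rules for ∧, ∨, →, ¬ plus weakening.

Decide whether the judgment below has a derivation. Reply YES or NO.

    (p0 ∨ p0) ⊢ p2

Enumerate valuations to refute Γ ⊢ Δ:
  v=000: Γ:[(p0 ∨ p0)=F] Δ:[p2=F] refutes=False
  v=001: Γ:[(p0 ∨ p0)=F] Δ:[p2=T] refutes=False
  v=010: Γ:[(p0 ∨ p0)=F] Δ:[p2=F] refutes=False
  v=011: Γ:[(p0 ∨ p0)=F] Δ:[p2=T] refutes=False
  v=100: Γ:[(p0 ∨ p0)=T] Δ:[p2=F] refutes=True  ← countermodel

Result: NO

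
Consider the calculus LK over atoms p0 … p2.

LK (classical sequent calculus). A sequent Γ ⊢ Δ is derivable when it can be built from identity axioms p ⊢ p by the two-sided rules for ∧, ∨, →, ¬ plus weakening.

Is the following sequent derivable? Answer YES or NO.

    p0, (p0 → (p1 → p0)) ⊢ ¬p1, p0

Proof tree:
[→L] p0, (p0 → (p1 → p0)) ⊢ ¬p1, p0
  [Ax] p0 ⊢ p0
  [¬R] (p1 → p0) ⊢ p0, ¬p1
    [→L] p1, (p1 → p0) ⊢ p0
      [Ax] p1 ⊢ p1
      [Ax] p0 ⊢ p0

Result: YES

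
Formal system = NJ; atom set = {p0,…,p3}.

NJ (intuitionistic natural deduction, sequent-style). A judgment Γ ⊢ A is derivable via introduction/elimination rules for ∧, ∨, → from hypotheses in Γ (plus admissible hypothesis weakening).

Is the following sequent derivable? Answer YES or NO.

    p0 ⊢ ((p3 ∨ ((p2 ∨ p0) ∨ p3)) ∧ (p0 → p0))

Proof tree:
[∧I] p0 ⊢ ((p3 ∨ ((p2 ∨ p0) ∨ p3)) ∧ (p0 → p0))
  [∨I₂] p0 ⊢ (p3 ∨ ((p2 ∨ p0) ∨ p3))
    [∨I₁] p0 ⊢ ((p2 ∨ p0) ∨ p3)
      [∨I₂] p0 ⊢ (p2 ∨ p0)
        [Ax] p0 ⊢ p0
  [→I]  ⊢ (p0 → p0)
    [Ax] p0 ⊢ p0

Result: YES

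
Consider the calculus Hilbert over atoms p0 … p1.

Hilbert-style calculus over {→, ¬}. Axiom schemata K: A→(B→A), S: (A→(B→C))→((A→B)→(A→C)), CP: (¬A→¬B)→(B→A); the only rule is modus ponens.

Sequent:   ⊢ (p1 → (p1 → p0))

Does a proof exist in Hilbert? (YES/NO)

Search for a countermodel by truth-table:
  v=00: Γ:[] Δ:[(p1 → (p1 → p0))=T] refutes=False
  v=01: Γ:[] Δ:[(p1 → (p1 → p0))=F] refutes=True  ← countermodel

Result: NO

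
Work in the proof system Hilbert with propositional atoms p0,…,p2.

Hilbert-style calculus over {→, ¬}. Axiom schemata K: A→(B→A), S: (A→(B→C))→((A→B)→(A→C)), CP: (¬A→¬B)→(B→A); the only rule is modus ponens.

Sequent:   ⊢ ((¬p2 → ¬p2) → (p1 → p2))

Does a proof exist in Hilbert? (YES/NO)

Search for a countermodel by truth-table:
  v=000: Γ:[] Δ:[((¬p2 → ¬p2) → (p1 → p2))=T] refutes=False
  v=001: Γ:[] Δ:[((¬p2 → ¬p2) → (p1 → p2))=T] refutes=False
  v=010: Γ:[] Δ:[((¬p2 → ¬p2) → (p1 → p2))=F] refutes=True  ← countermodel

Result: NO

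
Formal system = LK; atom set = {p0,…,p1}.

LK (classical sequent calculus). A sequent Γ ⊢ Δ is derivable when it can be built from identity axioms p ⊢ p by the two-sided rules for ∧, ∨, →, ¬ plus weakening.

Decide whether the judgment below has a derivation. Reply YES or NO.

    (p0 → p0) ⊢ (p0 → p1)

Truth-table refutation:
  v=00: Γ:[(p0 → p0)=T] Δ:[(p0 → p1)=T] refutes=False
  v=01: Γ:[(p0 → p0)=T] Δ:[(p0 → p1)=T] refutes=False
  v=10: Γ:[(p0 → p0)=T] Δ:[(p0 → p1)=F] refutes=True  ← countermodel

Result: NO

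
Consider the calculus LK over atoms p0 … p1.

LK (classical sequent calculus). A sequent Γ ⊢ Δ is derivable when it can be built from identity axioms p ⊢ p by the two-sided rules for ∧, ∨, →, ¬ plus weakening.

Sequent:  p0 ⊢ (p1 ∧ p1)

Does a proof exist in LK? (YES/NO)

Search for a countermodel by truth-table:
  v=00: Γ:[p0=F] Δ:[(p1 ∧ p1)=F] refutes=False
  v=01: Γ:[p0=F] Δ:[(p1 ∧ p1)=T] refutes=False
  v=10: Γ:[p0=T] Δ:[(p1 ∧ p1)=F] refutes=True  ← countermodel

Result: NO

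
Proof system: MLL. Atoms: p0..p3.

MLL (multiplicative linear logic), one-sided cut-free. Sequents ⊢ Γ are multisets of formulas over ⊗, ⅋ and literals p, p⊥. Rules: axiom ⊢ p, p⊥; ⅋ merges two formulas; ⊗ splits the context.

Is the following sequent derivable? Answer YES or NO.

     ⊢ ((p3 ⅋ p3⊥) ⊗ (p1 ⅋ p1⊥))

Derivation trace:
[⊗]  ⊢ ((p3 ⅋ p3⊥) ⊗ (p1 ⅋ p1⊥))
  [⅋]  ⊢ (p3 ⅋ p3⊥)
    [Ax]  ⊢ p3, p3⊥
  [⅋]  ⊢ (p1 ⅋ p1⊥)
    [Ax]  ⊢ p1, p1⊥

Result: YES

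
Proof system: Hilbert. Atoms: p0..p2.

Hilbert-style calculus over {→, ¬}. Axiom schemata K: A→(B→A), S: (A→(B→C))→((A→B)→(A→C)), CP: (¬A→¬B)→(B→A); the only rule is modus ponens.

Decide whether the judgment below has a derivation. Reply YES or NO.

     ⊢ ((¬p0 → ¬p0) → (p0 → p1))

Enumerate valuations to refute Γ ⊢ Δ:
  v=000: Γ:[] Δ:[((¬p0 → ¬p0) → (p0 → p1))=T] refutes=False
  v=001: Γ:[] Δ:[((¬p0 → ¬p0) → (p0 → p1))=T] refutes=False
  v=010: Γ:[] Δ:[((¬p0 → ¬p0) → (p0 → p1))=T] refutes=False
  v=011: Γ:[] Δ:[((¬p0 → ¬p0) → (p0 → p1))=T] refutes=False
  v=100: Γ:[] Δ:[((¬p0 → ¬p0) → (p0 → p1))=F] refutes=True  ← countermodel

Result: NO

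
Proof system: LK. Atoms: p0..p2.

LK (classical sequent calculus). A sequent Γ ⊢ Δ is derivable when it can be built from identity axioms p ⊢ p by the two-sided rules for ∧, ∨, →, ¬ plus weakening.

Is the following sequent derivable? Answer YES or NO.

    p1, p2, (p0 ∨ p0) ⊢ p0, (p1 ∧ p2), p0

Derivation (root first):
[WR] p1, p2, (p0 ∨ p0) ⊢ p0, (p1 ∧ p2), p0
  [∨L] p1, p2, (p0 ∨ p0) ⊢ p0, (p1 ∧ p2)
    [WL] p1, p2, p0 ⊢ (p1 ∧ p2)
      [∧R] p1, p2 ⊢ (p1 ∧ p2)
        [Ax] p1 ⊢ p1
        [Ax] p2 ⊢ p2
    [Ax] p0 ⊢ p0

Result: YES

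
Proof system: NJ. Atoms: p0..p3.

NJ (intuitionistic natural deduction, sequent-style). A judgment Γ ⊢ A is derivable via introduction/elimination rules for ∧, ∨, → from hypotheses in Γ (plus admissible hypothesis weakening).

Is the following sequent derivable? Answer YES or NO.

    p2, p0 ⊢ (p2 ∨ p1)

Derivation trace:
[Wk] p2, p0 ⊢ (p2 ∨ p1)
  [∨I₁] p2 ⊢ (p2 ∨ p1)
    [Ax] p2 ⊢ p2

Result: YES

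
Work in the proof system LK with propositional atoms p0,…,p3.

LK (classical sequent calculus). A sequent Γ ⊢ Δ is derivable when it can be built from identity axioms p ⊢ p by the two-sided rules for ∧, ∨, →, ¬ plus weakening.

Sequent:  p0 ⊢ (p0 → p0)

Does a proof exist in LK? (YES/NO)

Proof tree:
[→R] p0 ⊢ (p0 → p0)
  [WL] p0, p0 ⊢ p0
    [Ax] p0 ⊢ p0

Result: YES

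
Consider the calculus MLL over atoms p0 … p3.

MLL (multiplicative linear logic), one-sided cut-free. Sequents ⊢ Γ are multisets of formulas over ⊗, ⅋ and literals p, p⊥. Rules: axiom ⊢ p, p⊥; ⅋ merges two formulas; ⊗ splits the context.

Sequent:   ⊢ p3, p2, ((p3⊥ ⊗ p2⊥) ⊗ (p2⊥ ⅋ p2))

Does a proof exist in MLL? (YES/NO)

Proof tree:
[⊗]  ⊢ p3, p2, ((p3⊥ ⊗ p2⊥) ⊗ (p2⊥ ⅋ p2))
  [⊗]  ⊢ p3, p2, (p3⊥ ⊗ p2⊥)
    [Ax]  ⊢ p3, p3⊥
    [Ax]  ⊢ p2, p2⊥
  [⅋]  ⊢ (p2⊥ ⅋ p2)
    [Ax]  ⊢ p2, p2⊥

Result: YES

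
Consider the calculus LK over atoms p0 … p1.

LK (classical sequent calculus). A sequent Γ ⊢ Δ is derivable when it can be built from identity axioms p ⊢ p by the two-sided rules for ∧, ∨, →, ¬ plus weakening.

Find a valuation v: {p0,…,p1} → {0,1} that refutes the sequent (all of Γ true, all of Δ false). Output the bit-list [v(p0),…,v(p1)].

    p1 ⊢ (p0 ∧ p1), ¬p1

Search for a countermodel by truth-table:
  v=00: Γ:[p1=F] Δ:[(p0 ∧ p1)=F, ¬p1=T] refutes=False
  v=01: Γ:[p1=T] Δ:[(p0 ∧ p1)=F, ¬p1=F] refutes=True  ← countermodel

Result: [0, 1]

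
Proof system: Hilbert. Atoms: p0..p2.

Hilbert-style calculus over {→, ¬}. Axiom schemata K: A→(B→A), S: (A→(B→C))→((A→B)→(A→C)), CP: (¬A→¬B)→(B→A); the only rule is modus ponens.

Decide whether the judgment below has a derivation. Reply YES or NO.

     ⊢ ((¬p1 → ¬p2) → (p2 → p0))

Search for a countermodel by truth-table:
  v=000: Γ:[] Δ:[((¬p1 → ¬p2) → (p2 → p0))=T] refutes=False
  v=001: Γ:[] Δ:[((¬p1 → ¬p2) → (p2 → p0))=T] refutes=False
  v=010: Γ:[] Δ:[((¬p1 → ¬p2) → (p2 → p0))=T] refutes=False
  v=011: Γ:[] Δ:[((¬p1 → ¬p2) → (p2 → p0))=F] refutes=True  ← countermodel

Result: NO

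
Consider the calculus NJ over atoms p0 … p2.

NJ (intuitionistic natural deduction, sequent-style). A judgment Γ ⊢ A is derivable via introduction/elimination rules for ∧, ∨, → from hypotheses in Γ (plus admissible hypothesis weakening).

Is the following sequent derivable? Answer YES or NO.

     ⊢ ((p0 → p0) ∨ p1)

Derivation (root first):
[∨I₁]  ⊢ ((p0 → p0) ∨ p1)
  [→I]  ⊢ (p0 → p0)
    [Ax] p0 ⊢ p0

Result: YES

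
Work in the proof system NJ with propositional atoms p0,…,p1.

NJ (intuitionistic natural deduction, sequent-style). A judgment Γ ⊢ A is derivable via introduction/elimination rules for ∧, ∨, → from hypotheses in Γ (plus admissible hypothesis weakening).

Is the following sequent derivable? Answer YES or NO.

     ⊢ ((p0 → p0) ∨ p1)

Derivation (root first):
[∨I₁]  ⊢ ((p0 → p0) ∨ p1)
  [→I]  ⊢ (p0 → p0)
    [Ax] p0 ⊢ p0

Result: YES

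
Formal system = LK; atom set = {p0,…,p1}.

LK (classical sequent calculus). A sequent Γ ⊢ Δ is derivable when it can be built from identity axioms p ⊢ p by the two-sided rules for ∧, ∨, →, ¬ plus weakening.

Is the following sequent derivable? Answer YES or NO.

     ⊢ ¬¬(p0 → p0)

Proof tree:
[¬R]  ⊢ ¬¬(p0 → p0)
  [¬L] ¬(p0 → p0) ⊢ 
    [→R]  ⊢ (p0 → p0)
      [Ax] p0 ⊢ p0

Result: YES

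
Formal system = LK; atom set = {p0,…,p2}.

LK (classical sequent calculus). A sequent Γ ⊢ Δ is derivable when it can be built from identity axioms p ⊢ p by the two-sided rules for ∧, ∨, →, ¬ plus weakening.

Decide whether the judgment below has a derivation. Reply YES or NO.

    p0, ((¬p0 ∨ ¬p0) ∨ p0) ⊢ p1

Enumerate valuations to refute Γ ⊢ Δ:
  v=000: Γ:[p0=F, ((¬p0 ∨ ¬p0) ∨ p0)=T] Δ:[p1=F] refutes=False
  v=001: Γ:[p0=F, ((¬p0 ∨ ¬p0) ∨ p0)=T] Δ:[p1=F] refutes=False
  v=010: Γ:[p0=F, ((¬p0 ∨ ¬p0) ∨ p0)=T] Δ:[p1=T] refutes=False
  v=011: Γ:[p0=F, ((¬p0 ∨ ¬p0) ∨ p0)=T] Δ:[p1=T] refutes=False
  v=100: Γ:[p0=T, ((¬p0 ∨ ¬p0) ∨ p0)=T] Δ:[p1=F] refutes=True  ← countermodel

Result: NO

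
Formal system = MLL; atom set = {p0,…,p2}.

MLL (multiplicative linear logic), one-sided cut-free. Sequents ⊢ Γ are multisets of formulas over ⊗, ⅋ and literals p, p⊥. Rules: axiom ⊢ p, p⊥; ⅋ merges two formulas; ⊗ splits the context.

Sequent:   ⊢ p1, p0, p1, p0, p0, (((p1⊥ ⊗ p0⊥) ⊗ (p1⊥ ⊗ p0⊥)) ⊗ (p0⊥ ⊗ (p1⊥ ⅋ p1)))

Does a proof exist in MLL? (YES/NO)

Proof tree:
[⊗]  ⊢ p1, p0, p1, p0, p0, (((p1⊥ ⊗ p0⊥) ⊗ (p1⊥ ⊗ p0⊥)) ⊗ (p0⊥ ⊗ (p1⊥ ⅋ p1)))
  [⊗]  ⊢ p1, p0, p1, p0, ((p1⊥ ⊗ p0⊥) ⊗ (p1⊥ ⊗ p0⊥))
    [⊗]  ⊢ p1, p0, (p1⊥ ⊗ p0⊥)
      [Ax]  ⊢ p1, p1⊥
      [Ax]  ⊢ p0, p0⊥
    [⊗]  ⊢ p1, p0, (p1⊥ ⊗ p0⊥)
      [Ax]  ⊢ p1, p1⊥
      [Ax]  ⊢ p0, p0⊥
  [⊗]  ⊢ p0, (p0⊥ ⊗ (p1⊥ ⅋ p1))
    [Ax]  ⊢ p0, p0⊥
    [⅋]  ⊢ (p1⊥ ⅋ p1)
      [Ax]  ⊢ p1, p1⊥

Result: YES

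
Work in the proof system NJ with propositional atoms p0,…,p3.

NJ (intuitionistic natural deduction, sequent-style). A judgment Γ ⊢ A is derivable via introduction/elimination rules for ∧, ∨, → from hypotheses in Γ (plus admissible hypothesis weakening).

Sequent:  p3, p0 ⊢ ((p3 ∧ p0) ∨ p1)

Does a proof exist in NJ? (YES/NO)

Derivation (root first):
[∨I₁] p3, p0 ⊢ ((p3 ∧ p0) ∨ p1)
  [∧I] p3, p0 ⊢ (p3 ∧ p0)
    [Ax] p3 ⊢ p3
    [Ax] p0 ⊢ p0

Result: YES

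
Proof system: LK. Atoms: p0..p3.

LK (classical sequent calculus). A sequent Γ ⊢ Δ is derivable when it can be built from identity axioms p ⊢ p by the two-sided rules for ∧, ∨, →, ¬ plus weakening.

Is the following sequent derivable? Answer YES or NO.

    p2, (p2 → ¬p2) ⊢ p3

Derivation (root first):
[→L] p2, (p2 → ¬p2) ⊢ p3
  [Ax] p2 ⊢ p2
  [WR] p2, ¬p2 ⊢ p3
    [¬L] p2, ¬p2 ⊢ 
      [Ax] p2 ⊢ p2

Result: YES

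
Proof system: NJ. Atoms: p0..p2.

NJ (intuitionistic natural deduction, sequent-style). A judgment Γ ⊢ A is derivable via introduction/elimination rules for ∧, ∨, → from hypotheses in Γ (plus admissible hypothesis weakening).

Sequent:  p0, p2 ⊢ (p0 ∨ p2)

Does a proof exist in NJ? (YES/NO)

Derivation trace:
[∨I₁] p0, p2 ⊢ (p0 ∨ p2)
  [Wk] p0, p2 ⊢ p0
    [Ax] p0 ⊢ p0

Result: YES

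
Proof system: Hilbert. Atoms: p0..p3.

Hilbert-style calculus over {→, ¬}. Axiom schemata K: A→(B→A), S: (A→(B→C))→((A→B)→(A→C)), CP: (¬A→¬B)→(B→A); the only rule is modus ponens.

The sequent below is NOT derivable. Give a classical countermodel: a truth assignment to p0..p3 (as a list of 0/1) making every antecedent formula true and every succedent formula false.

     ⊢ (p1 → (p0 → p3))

Truth-table refutation:
  v=0000: Γ:[] Δ:[(p1 → (p0 → p3))=T] refutes=False
  v=0001: Γ:[] Δ:[(p1 → (p0 → p3))=T] refutes=False
  v=0010: Γ:[] Δ:[(p1 → (p0 → p3))=T] refutes=False
  v=0011: Γ:[] Δ:[(p1 → (p0 → p3))=T] refutes=False
  v=0100: Γ:[] Δ:[(p1 → (p0 → p3))=T] refutes=False
  v=0101: Γ:[] Δ:[(p1 → (p0 → p3))=T] refutes=False
  v=0110: Γ:[] Δ:[(p1 → (p0 → p3))=T] refutes=False
  v=0111: Γ:[] Δ:[(p1 → (p0 → p3))=T] refutes=False
  v=1000: Γ:[] Δ:[(p1 → (p0 → p3))=T] refutes=False
  v=1001: Γ:[] Δ:[(p1 → (p0 → p3))=T] refutes=False
  v=1010: Γ:[] Δ:[(p1 → (p0 → p3))=T] refutes=False
  v=1011: Γ:[] Δ:[(p1 → (p0 → p3))=T] refutes=False
  v=1100: Γ:[] Δ:[(p1 → (p0 → p3))=F] refutes=True  ← countermodel

Result: [1, 1, 0, 0]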